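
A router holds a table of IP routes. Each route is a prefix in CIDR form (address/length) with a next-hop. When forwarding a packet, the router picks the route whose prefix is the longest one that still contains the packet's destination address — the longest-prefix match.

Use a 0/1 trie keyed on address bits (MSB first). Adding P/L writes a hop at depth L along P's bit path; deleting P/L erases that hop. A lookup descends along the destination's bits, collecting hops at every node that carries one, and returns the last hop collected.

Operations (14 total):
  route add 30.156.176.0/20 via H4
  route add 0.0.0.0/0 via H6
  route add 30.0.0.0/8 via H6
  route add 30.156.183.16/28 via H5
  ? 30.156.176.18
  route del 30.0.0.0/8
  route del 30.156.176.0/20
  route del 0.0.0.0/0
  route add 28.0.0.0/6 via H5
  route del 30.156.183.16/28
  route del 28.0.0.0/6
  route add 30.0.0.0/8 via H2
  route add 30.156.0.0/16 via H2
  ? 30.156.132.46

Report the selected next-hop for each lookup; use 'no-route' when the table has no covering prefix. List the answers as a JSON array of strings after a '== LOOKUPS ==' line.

Trace:
  + 30.156.176.0/20 (H4) depth=20
  + 0.0.0.0/0 (H6) depth=0
  + 30.0.0.0/8 (H6) depth=8
  + 30.156.183.16/28 (H5) depth=28
  lookup 30.156.176.18: bits 000111101001110010110 walk d0:H6→d1:-→d2:-→d3:-→d4:-→d5:-→d6:-→d7:-→d8:H6→d9:-→d10:-→d11:-→d12:-→d13:-→d14:-→d15:-→d16:-→d17:-→d18:-→d19:-→d20:H4→d21:- -> H4
  del 30.0.0.0/8 (clear depth 8)
  del 30.156.176.0/20 (clear depth 20)
  del 0.0.0.0/0 (clear depth 0)
  + 28.0.0.0/6 (H5) depth=6
  del 30.156.183.16/28 (clear depth 28)
  del 28.0.0.0/6 (clear depth 6)
  + 30.0.0.0/8 (H2) depth=8
  + 30.156.0.0/16 (H2) depth=16
  lookup 30.156.132.46: bits 000111101001110010 walk d0:-→d1:-→d2:-→d3:-→d4:-→d5:-→d6:-→d7:-→d8:H2→d9:-→d10:-→d11:-→d12:-→d13:-→d14:-→d15:-→d16:H2→d17:-→d18:- -> H2

== LOOKUPS ==
["H4","H2"]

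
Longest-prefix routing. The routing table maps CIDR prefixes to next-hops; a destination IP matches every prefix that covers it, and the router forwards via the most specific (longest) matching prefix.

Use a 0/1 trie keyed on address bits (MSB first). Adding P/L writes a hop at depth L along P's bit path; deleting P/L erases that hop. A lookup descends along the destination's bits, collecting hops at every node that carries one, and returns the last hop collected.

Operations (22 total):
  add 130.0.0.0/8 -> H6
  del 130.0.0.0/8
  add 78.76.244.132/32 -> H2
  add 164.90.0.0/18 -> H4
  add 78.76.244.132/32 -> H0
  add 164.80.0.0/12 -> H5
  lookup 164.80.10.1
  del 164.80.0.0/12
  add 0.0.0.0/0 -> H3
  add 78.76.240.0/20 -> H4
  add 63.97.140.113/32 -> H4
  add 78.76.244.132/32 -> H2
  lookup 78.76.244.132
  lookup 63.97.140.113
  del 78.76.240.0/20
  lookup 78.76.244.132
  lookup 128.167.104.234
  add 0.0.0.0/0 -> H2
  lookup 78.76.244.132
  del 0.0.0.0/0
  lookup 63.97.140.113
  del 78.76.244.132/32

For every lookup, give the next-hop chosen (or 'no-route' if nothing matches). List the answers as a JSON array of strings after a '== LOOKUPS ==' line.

Trace:
  add 130.0.0.0/8 -> H6 at depth 8
  - 130.0.0.0/8 clear@8
  add 78.76.244.132/32 -> H2 at depth 32
  add 164.90.0.0/18 -> H4 at depth 18
  add 78.76.244.132/32 -> H0 at depth 32
  add 164.80.0.0/12 -> H5 at depth 12
  ? 164.80.10.1  path d0:-→d1:-→d2:-→d3:-→d4:-→d5:-→d6:-→d7:-→d8:-→d9:-→d10:-→d11:-→d12:H5  best=H5
  - 164.80.0.0/12 clear@12
  add 0.0.0.0/0 -> H3 at depth 0
  add 78.76.240.0/20 -> H4 at depth 20
  add 63.97.140.113/32 -> H4 at depth 32
  add 78.76.244.132/32 -> H2 at depth 32
  ? 78.76.244.132  path d0:H3→d1:-→d2:-→d3:-→d4:-→d5:-→d6:-→d7:-→d8:-→d9:-→d10:-→d11:-→d12:-→d13:-→d14:-→d15:-→d16:-→d17:-→d18:-→d19:-→d20:H4→d21:-→d22:-→d23:-→d24:-→d25:-→d26:-→d27:-→d28:-→d29:-→d30:-→d31:-→d32:H2  best=H2
  ? 63.97.140.113  path d0:H3→d1:-→d2:-→d3:-→d4:-→d5:-→d6:-→d7:-→d8:-→d9:-→d10:-→d11:-→d12:-→d13:-→d14:-→d15:-→d16:-→d17:-→d18:-→d19:-→d20:-→d21:-→d22:-→d23:-→d24:-→d25:-→d26:-→d27:-→d28:-→d29:-→d30:-→d31:-→d32:H4  best=H4
  - 78.76.240.0/20 clear@20
  ? 78.76.244.132  path d0:H3→d1:-→d2:-→d3:-→d4:-→d5:-→d6:-→d7:-→d8:-→d9:-→d10:-→d11:-→d12:-→d13:-→d14:-→d15:-→d16:-→d17:-→d18:-→d19:-→d20:-→d21:-→d22:-→d23:-→d24:-→d25:-→d26:-→d27:-→d28:-→d29:-→d30:-→d31:-→d32:H2  best=H2
  ? 128.167.104.234  path d0:H3→d1:-→d2:-→d3:-→d4:-→d5:-→d6:-  best=H3
  add 0.0.0.0/0 -> H2 at depth 0
  ? 78.76.244.132  path d0:H2→d1:-→d2:-→d3:-→d4:-→d5:-→d6:-→d7:-→d8:-→d9:-→d10:-→d11:-→d12:-→d13:-→d14:-→d15:-→d16:-→d17:-→d18:-→d19:-→d20:-→d21:-→d22:-→d23:-→d24:-→d25:-→d26:-→d27:-→d28:-→d29:-→d30:-→d31:-→d32:H2  best=H2
  - 0.0.0.0/0 clear@0
  ? 63.97.140.113  path d0:-→d1:-→d2:-→d3:-→d4:-→d5:-→d6:-→d7:-→d8:-→d9:-→d10:-→d11:-→d12:-→d13:-→d14:-→d15:-→d16:-→d17:-→d18:-→d19:-→d20:-→d21:-→d22:-→d23:-→d24:-→d25:-→d26:-→d27:-→d28:-→d29:-→d30:-→d31:-→d32:H4  best=H4
  - 78.76.244.132/32 clear@32

== LOOKUPS ==
["H5","H2","H4","H2","H3","H2","H4"]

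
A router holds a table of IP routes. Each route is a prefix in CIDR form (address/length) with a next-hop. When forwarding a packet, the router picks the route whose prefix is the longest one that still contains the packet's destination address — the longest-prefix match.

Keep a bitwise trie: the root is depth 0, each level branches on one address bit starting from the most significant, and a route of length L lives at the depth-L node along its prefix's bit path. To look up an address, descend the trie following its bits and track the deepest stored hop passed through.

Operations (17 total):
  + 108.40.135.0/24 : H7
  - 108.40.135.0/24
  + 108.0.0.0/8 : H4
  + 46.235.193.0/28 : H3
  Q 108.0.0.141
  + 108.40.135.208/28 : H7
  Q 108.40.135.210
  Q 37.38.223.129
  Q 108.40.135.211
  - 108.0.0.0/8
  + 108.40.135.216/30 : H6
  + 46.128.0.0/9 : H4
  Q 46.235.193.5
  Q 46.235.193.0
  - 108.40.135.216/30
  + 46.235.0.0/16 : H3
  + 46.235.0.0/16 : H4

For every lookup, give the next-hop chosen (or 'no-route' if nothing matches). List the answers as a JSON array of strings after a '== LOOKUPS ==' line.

Process each operation:
  + 108.40.135.0/24 (H7) depth=24
  del 108.40.135.0/24 (clear depth 24)
  + 108.0.0.0/8 (H4) depth=8
  + 46.235.193.0/28 (H3) depth=28
  Q 108.0.0.141: descend 0110110000 ; hops seen [H4] ; pick H4
  + 108.40.135.208/28 (H7) depth=28
  Q 108.40.135.210: descend 0110110000101000100001111101 ; hops seen [H4,H7] ; pick H7
  Q 37.38.223.129: descend 0010 ; hops seen [∅] ; pick no-route
  Q 108.40.135.211: descend 0110110000101000100001111101 ; hops seen [H4,H7] ; pick H7
  del 108.0.0.0/8 (clear depth 8)
  + 108.40.135.216/30 (H6) depth=30
  + 46.128.0.0/9 (H4) depth=9
  Q 46.235.193.5: descend 0010111011101011110000010000 ; hops seen [H4,H3] ; pick H3
  Q 46.235.193.0: descend 0010111011101011110000010000 ; hops seen [H4,H3] ; pick H3
  del 108.40.135.216/30 (clear depth 30)
  + 46.235.0.0/16 (H3) depth=16
  + 46.235.0.0/16 (H4) depth=16

== LOOKUPS ==
["H4","H7","no-route","H7","H3","H3"]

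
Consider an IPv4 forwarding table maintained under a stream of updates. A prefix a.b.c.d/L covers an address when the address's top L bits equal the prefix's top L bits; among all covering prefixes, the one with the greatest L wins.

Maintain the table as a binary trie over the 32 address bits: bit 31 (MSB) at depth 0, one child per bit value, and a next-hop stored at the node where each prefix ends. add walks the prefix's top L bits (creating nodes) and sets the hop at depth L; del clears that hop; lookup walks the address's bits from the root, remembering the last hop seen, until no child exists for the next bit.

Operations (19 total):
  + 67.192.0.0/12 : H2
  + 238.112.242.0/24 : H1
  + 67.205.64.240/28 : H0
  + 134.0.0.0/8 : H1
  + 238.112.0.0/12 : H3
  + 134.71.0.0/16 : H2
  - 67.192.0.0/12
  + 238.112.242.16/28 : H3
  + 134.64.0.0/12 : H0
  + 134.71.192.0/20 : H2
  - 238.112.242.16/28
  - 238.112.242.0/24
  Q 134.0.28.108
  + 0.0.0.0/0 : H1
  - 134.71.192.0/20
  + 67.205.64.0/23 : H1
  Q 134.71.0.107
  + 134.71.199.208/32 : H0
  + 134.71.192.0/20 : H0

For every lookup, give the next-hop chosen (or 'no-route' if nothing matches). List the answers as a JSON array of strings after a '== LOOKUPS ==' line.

Apply in order:
  + 67.192.0.0/12 (H2) depth=12
  + 238.112.242.0/24 (H1) depth=24
  + 67.205.64.240/28 (H0) depth=28
  + 134.0.0.0/8 (H1) depth=8
  + 238.112.0.0/12 (H3) depth=12
  + 134.71.0.0/16 (H2) depth=16
  - 67.192.0.0/12 clear@12
  + 238.112.242.16/28 (H3) depth=28
  + 134.64.0.0/12 (H0) depth=12
  + 134.71.192.0/20 (H2) depth=20
  - 238.112.242.16/28 clear@28
  - 238.112.242.0/24 clear@24
  lookup 134.0.28.108: bits 100001100 walk d0:-→d1:-→d2:-→d3:-→d4:-→d5:-→d6:-→d7:-→d8:H1→d9:- -> H1
  + 0.0.0.0/0 (H1) depth=0
  - 134.71.192.0/20 clear@20
  + 67.205.64.0/23 (H1) depth=23
  lookup 134.71.0.107: bits 1000011001000111 walk d0:H1→d1:-→d2:-→d3:-→d4:-→d5:-→d6:-→d7:-→d8:H1→d9:-→d10:-→d11:-→d12:H0→d13:-→d14:-→d15:-→d16:H2 -> H2
  + 134.71.199.208/32 (H0) depth=32
  + 134.71.192.0/20 (H0) depth=20

== LOOKUPS ==
["H1","H2"]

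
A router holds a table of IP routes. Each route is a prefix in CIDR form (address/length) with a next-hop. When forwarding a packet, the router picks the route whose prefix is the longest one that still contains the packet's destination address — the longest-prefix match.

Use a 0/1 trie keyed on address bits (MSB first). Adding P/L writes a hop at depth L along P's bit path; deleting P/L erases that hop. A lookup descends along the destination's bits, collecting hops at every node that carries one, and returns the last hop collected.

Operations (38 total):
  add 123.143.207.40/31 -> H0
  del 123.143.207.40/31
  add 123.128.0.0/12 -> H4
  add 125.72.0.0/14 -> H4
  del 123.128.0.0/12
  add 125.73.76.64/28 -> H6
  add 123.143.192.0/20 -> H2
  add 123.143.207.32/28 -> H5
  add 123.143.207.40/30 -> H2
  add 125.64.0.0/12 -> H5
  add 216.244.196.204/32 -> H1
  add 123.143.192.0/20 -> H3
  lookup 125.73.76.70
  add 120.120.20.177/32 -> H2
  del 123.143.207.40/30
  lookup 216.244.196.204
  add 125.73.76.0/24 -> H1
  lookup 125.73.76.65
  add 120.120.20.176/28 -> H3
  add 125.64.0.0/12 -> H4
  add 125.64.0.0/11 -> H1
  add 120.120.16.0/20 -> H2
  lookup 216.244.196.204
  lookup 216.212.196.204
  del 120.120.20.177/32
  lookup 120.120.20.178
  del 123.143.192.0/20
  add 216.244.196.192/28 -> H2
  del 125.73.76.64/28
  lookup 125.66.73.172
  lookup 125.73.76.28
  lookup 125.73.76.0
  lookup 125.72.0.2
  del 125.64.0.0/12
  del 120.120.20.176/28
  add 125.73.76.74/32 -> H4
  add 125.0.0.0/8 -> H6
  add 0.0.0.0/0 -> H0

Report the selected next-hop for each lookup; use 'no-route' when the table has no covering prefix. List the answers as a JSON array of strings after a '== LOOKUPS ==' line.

Apply in order:
  add 123.143.207.40/31 -> H0 at depth 31
  del 123.143.207.40/31 (clear depth 31)
  add 123.128.0.0/12 -> H4 at depth 12
  add 125.72.0.0/14 -> H4 at depth 14
  del 123.128.0.0/12 (clear depth 12)
  add 125.73.76.64/28 -> H6 at depth 28
  add 123.143.192.0/20 -> H2 at depth 20
  add 123.143.207.32/28 -> H5 at depth 28
  add 123.143.207.40/30 -> H2 at depth 30
  add 125.64.0.0/12 -> H5 at depth 12
  add 216.244.196.204/32 -> H1 at depth 32
  add 123.143.192.0/20 -> H3 at depth 20
  ? 125.73.76.70  path d0:-→d1:-→d2:-→d3:-→d4:-→d5:-→d6:-→d7:-→d8:-→d9:-→d10:-→d11:-→d12:H5→d13:-→d14:H4→d15:-→d16:-→d17:-→d18:-→d19:-→d20:-→d21:-→d22:-→d23:-→d24:-→d25:-→d26:-→d27:-→d28:H6  best=H6
  add 120.120.20.177/32 -> H2 at depth 32
  del 123.143.207.40/30 (clear depth 30)
  ? 216.244.196.204  path d0:-→d1:-→d2:-→d3:-→d4:-→d5:-→d6:-→d7:-→d8:-→d9:-→d10:-→d11:-→d12:-→d13:-→d14:-→d15:-→d16:-→d17:-→d18:-→d19:-→d20:-→d21:-→d22:-→d23:-→d24:-→d25:-→d26:-→d27:-→d28:-→d29:-→d30:-→d31:-→d32:H1  best=H1
  add 125.73.76.0/24 -> H1 at depth 24
  ? 125.73.76.65  path d0:-→d1:-→d2:-→d3:-→d4:-→d5:-→d6:-→d7:-→d8:-→d9:-→d10:-→d11:-→d12:H5→d13:-→d14:H4→d15:-→d16:-→d17:-→d18:-→d19:-→d20:-→d21:-→d22:-→d23:-→d24:H1→d25:-→d26:-→d27:-→d28:H6  best=H6
  add 120.120.20.176/28 -> H3 at depth 28
  add 125.64.0.0/12 -> H4 at depth 12
  add 125.64.0.0/11 -> H1 at depth 11
  add 120.120.16.0/20 -> H2 at depth 20
  ? 216.244.196.204  path d0:-→d1:-→d2:-→d3:-→d4:-→d5:-→d6:-→d7:-→d8:-→d9:-→d10:-→d11:-→d12:-→d13:-→d14:-→d15:-→d16:-→d17:-→d18:-→d19:-→d20:-→d21:-→d22:-→d23:-→d24:-→d25:-→d26:-→d27:-→d28:-→d29:-→d30:-→d31:-→d32:H1  best=H1
  ? 216.212.196.204  path d0:-→d1:-→d2:-→d3:-→d4:-→d5:-→d6:-→d7:-→d8:-→d9:-→d10:-  best=no-route
  del 120.120.20.177/32 (clear depth 32)
  ? 120.120.20.178  path d0:-→d1:-→d2:-→d3:-→d4:-→d5:-→d6:-→d7:-→d8:-→d9:-→d10:-→d11:-→d12:-→d13:-→d14:-→d15:-→d16:-→d17:-→d18:-→d19:-→d20:H2→d21:-→d22:-→d23:-→d24:-→d25:-→d26:-→d27:-→d28:H3→d29:-→d30:-  best=H3
  del 123.143.192.0/20 (clear depth 20)
  add 216.244.196.192/28 -> H2 at depth 28
  del 125.73.76.64/28 (clear depth 28)
  ? 125.66.73.172  path d0:-→d1:-→d2:-→d3:-→d4:-→d5:-→d6:-→d7:-→d8:-→d9:-→d10:-→d11:H1→d12:H4  best=H4
  ? 125.73.76.28  path d0:-→d1:-→d2:-→d3:-→d4:-→d5:-→d6:-→d7:-→d8:-→d9:-→d10:-→d11:H1→d12:H4→d13:-→d14:H4→d15:-→d16:-→d17:-→d18:-→d19:-→d20:-→d21:-→d22:-→d23:-→d24:H1→d25:-  best=H1
  ? 125.73.76.0  path d0:-→d1:-→d2:-→d3:-→d4:-→d5:-→d6:-→d7:-→d8:-→d9:-→d10:-→d11:H1→d12:H4→d13:-→d14:H4→d15:-→d16:-→d17:-→d18:-→d19:-→d20:-→d21:-→d22:-→d23:-→d24:H1→d25:-  best=H1
  ? 125.72.0.2  path d0:-→d1:-→d2:-→d3:-→d4:-→d5:-→d6:-→d7:-→d8:-→d9:-→d10:-→d11:H1→d12:H4→d13:-→d14:H4→d15:-  best=H4
  del 125.64.0.0/12 (clear depth 12)
  del 120.120.20.176/28 (clear depth 28)
  add 125.73.76.74/32 -> H4 at depth 32
  add 125.0.0.0/8 -> H6 at depth 8
  add 0.0.0.0/0 -> H0 at depth 0

== LOOKUPS ==
["H6","H1","H6","H1","no-route","H3","H4","H1","H1","H4"]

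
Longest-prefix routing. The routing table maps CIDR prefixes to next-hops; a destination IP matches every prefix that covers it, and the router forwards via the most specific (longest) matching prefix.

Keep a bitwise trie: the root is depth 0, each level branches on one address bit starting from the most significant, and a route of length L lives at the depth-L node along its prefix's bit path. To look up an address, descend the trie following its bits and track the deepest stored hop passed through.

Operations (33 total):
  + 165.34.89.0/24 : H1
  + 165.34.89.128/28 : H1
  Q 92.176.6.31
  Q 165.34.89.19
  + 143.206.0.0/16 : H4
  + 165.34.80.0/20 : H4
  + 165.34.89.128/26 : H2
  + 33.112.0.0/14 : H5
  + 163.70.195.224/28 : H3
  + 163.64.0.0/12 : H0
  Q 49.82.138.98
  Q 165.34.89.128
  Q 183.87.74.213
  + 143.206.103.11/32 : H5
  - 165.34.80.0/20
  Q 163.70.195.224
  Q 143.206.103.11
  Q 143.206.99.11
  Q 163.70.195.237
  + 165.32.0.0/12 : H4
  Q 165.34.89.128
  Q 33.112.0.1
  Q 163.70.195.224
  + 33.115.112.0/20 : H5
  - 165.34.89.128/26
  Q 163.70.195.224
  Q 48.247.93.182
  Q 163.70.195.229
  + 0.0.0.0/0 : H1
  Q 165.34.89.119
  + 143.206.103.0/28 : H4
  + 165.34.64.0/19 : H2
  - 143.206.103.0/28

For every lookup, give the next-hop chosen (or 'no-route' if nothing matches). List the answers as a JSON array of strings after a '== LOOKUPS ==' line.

Process each operation:
  add 165.34.89.0/24 -> H1 at depth 24
  add 165.34.89.128/28 -> H1 at depth 28
  ? 92.176.6.31  path d0:-  best=no-route
  ? 165.34.89.19  path d0:-→d1:-→d2:-→d3:-→d4:-→d5:-→d6:-→d7:-→d8:-→d9:-→d10:-→d11:-→d12:-→d13:-→d14:-→d15:-→d16:-→d17:-→d18:-→d19:-→d20:-→d21:-→d22:-→d23:-→d24:H1  best=H1
  add 143.206.0.0/16 -> H4 at depth 16
  add 165.34.80.0/20 -> H4 at depth 20
  add 165.34.89.128/26 -> H2 at depth 26
  add 33.112.0.0/14 -> H5 at depth 14
  add 163.70.195.224/28 -> H3 at depth 28
  add 163.64.0.0/12 -> H0 at depth 12
  ? 49.82.138.98  path d0:-→d1:-→d2:-→d3:-  best=no-route
  ? 165.34.89.128  path d0:-→d1:-→d2:-→d3:-→d4:-→d5:-→d6:-→d7:-→d8:-→d9:-→d10:-→d11:-→d12:-→d13:-→d14:-→d15:-→d16:-→d17:-→d18:-→d19:-→d20:H4→d21:-→d22:-→d23:-→d24:H1→d25:-→d26:H2→d27:-→d28:H1  best=H1
  ? 183.87.74.213  path d0:-→d1:-→d2:-→d3:-  best=no-route
  add 143.206.103.11/32 -> H5 at depth 32
  - 165.34.80.0/20 clear@20
  ? 163.70.195.224  path d0:-→d1:-→d2:-→d3:-→d4:-→d5:-→d6:-→d7:-→d8:-→d9:-→d10:-→d11:-→d12:H0→d13:-→d14:-→d15:-→d16:-→d17:-→d18:-→d19:-→d20:-→d21:-→d22:-→d23:-→d24:-→d25:-→d26:-→d27:-→d28:H3  best=H3
  ? 143.206.103.11  path d0:-→d1:-→d2:-→d3:-→d4:-→d5:-→d6:-→d7:-→d8:-→d9:-→d10:-→d11:-→d12:-→d13:-→d14:-→d15:-→d16:H4→d17:-→d18:-→d19:-→d20:-→d21:-→d22:-→d23:-→d24:-→d25:-→d26:-→d27:-→d28:-→d29:-→d30:-→d31:-→d32:H5  best=H5
  ? 143.206.99.11  path d0:-→d1:-→d2:-→d3:-→d4:-→d5:-→d6:-→d7:-→d8:-→d9:-→d10:-→d11:-→d12:-→d13:-→d14:-→d15:-→d16:H4→d17:-→d18:-→d19:-→d20:-→d21:-  best=H4
  ? 163.70.195.237  path d0:-→d1:-→d2:-→d3:-→d4:-→d5:-→d6:-→d7:-→d8:-→d9:-→d10:-→d11:-→d12:H0→d13:-→d14:-→d15:-→d16:-→d17:-→d18:-→d19:-→d20:-→d21:-→d22:-→d23:-→d24:-→d25:-→d26:-→d27:-→d28:H3  best=H3
  add 165.32.0.0/12 -> H4 at depth 12
  ? 165.34.89.128  path d0:-→d1:-→d2:-→d3:-→d4:-→d5:-→d6:-→d7:-→d8:-→d9:-→d10:-→d11:-→d12:H4→d13:-→d14:-→d15:-→d16:-→d17:-→d18:-→d19:-→d20:-→d21:-→d22:-→d23:-→d24:H1→d25:-→d26:H2→d27:-→d28:H1  best=H1
  ? 33.112.0.1  path d0:-→d1:-→d2:-→d3:-→d4:-→d5:-→d6:-→d7:-→d8:-→d9:-→d10:-→d11:-→d12:-→d13:-→d14:H5  best=H5
  ? 163.70.195.224  path d0:-→d1:-→d2:-→d3:-→d4:-→d5:-→d6:-→d7:-→d8:-→d9:-→d10:-→d11:-→d12:H0→d13:-→d14:-→d15:-→d16:-→d17:-→d18:-→d19:-→d20:-→d21:-→d22:-→d23:-→d24:-→d25:-→d26:-→d27:-→d28:H3  best=H3
  add 33.115.112.0/20 -> H5 at depth 20
  - 165.34.89.128/26 clear@26
  ? 163.70.195.224  path d0:-→d1:-→d2:-→d3:-→d4:-→d5:-→d6:-→d7:-→d8:-→d9:-→d10:-→d11:-→d12:H0→d13:-→d14:-→d15:-→d16:-→d17:-→d18:-→d19:-→d20:-→d21:-→d22:-→d23:-→d24:-→d25:-→d26:-→d27:-→d28:H3  best=H3
  ? 48.247.93.182  path d0:-→d1:-→d2:-→d3:-  best=no-route
  ? 163.70.195.229  path d0:-→d1:-→d2:-→d3:-→d4:-→d5:-→d6:-→d7:-→d8:-→d9:-→d10:-→d11:-→d12:H0→d13:-→d14:-→d15:-→d16:-→d17:-→d18:-→d19:-→d20:-→d21:-→d22:-→d23:-→d24:-→d25:-→d26:-→d27:-→d28:H3  best=H3
  add 0.0.0.0/0 -> H1 at depth 0
  ? 165.34.89.119  path d0:H1→d1:-→d2:-→d3:-→d4:-→d5:-→d6:-→d7:-→d8:-→d9:-→d10:-→d11:-→d12:H4→d13:-→d14:-→d15:-→d16:-→d17:-→d18:-→d19:-→d20:-→d21:-→d22:-→d23:-→d24:H1  best=H1
  add 143.206.103.0/28 -> H4 at depth 28
  add 165.34.64.0/19 -> H2 at depth 19
  - 143.206.103.0/28 clear@28

== LOOKUPS ==
["no-route","H1","no-route","H1","no-route","H3","H5","H4","H3","H1","H5","H3","H3","no-route","H3","H1"]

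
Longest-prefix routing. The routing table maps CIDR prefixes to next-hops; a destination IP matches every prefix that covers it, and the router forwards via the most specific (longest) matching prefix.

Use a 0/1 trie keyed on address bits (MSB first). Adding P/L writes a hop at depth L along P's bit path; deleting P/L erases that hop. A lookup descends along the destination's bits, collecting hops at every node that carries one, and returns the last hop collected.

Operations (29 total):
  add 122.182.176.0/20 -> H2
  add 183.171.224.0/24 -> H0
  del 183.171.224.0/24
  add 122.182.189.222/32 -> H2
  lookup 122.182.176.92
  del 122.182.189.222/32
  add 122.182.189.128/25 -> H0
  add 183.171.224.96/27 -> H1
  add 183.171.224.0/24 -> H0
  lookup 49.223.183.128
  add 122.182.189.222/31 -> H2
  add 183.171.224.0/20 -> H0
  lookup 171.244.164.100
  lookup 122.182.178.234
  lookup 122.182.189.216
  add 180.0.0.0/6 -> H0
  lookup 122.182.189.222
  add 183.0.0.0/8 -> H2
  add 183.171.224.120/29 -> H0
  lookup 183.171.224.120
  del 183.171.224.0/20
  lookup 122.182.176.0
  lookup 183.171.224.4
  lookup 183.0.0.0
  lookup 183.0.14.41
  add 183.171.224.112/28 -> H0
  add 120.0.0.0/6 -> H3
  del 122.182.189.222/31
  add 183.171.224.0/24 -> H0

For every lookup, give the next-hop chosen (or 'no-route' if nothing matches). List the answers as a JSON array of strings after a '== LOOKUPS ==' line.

Process each operation:
  + 122.182.176.0/20 (H2) depth=20
  + 183.171.224.0/24 (H0) depth=24
  - 183.171.224.0/24 clear@24
  + 122.182.189.222/32 (H2) depth=32
  lookup 122.182.176.92: bits 01111010101101101011 walk d0:-→d1:-→d2:-→d3:-→d4:-→d5:-→d6:-→d7:-→d8:-→d9:-→d10:-→d11:-→d12:-→d13:-→d14:-→d15:-→d16:-→d17:-→d18:-→d19:-→d20:H2 -> H2
  - 122.182.189.222/32 clear@32
  + 122.182.189.128/25 (H0) depth=25
  + 183.171.224.96/27 (H1) depth=27
  + 183.171.224.0/24 (H0) depth=24
  lookup 49.223.183.128: bits 0 walk d0:-→d1:- -> no-route
  + 122.182.189.222/31 (H2) depth=31
  + 183.171.224.0/20 (H0) depth=20
  lookup 171.244.164.100: bits 101 walk d0:-→d1:-→d2:-→d3:- -> no-route
  lookup 122.182.178.234: bits 01111010101101101011 walk d0:-→d1:-→d2:-→d3:-→d4:-→d5:-→d6:-→d7:-→d8:-→d9:-→d10:-→d11:-→d12:-→d13:-→d14:-→d15:-→d16:-→d17:-→d18:-→d19:-→d20:H2 -> H2
  lookup 122.182.189.216: bits 01111010101101101011110111011 walk d0:-→d1:-→d2:-→d3:-→d4:-→d5:-→d6:-→d7:-→d8:-→d9:-→d10:-→d11:-→d12:-→d13:-→d14:-→d15:-→d16:-→d17:-→d18:-→d19:-→d20:H2→d21:-→d22:-→d23:-→d24:-→d25:H0→d26:-→d27:-→d28:-→d29:- -> H0
  + 180.0.0.0/6 (H0) depth=6
  lookup 122.182.189.222: bits 01111010101101101011110111011110 walk d0:-→d1:-→d2:-→d3:-→d4:-→d5:-→d6:-→d7:-→d8:-→d9:-→d10:-→d11:-→d12:-→d13:-→d14:-→d15:-→d16:-→d17:-→d18:-→d19:-→d20:H2→d21:-→d22:-→d23:-→d24:-→d25:H0→d26:-→d27:-→d28:-→d29:-→d30:-→d31:H2→d32:- -> H2
  + 183.0.0.0/8 (H2) depth=8
  + 183.171.224.120/29 (H0) depth=29
  lookup 183.171.224.120: bits 10110111101010111110000001111 walk d0:-→d1:-→d2:-→d3:-→d4:-→d5:-→d6:H0→d7:-→d8:H2→d9:-→d10:-→d11:-→d12:-→d13:-→d14:-→d15:-→d16:-→d17:-→d18:-→d19:-→d20:H0→d21:-→d22:-→d23:-→d24:H0→d25:-→d26:-→d27:H1→d28:-→d29:H0 -> H0
  - 183.171.224.0/20 clear@20
  lookup 122.182.176.0: bits 01111010101101101011 walk d0:-→d1:-→d2:-→d3:-→d4:-→d5:-→d6:-→d7:-→d8:-→d9:-→d10:-→d11:-→d12:-→d13:-→d14:-→d15:-→d16:-→d17:-→d18:-→d19:-→d20:H2 -> H2
  lookup 183.171.224.4: bits 1011011110101011111000000 walk d0:-→d1:-→d2:-→d3:-→d4:-→d5:-→d6:H0→d7:-→d8:H2→d9:-→d10:-→d11:-→d12:-→d13:-→d14:-→d15:-→d16:-→d17:-→d18:-→d19:-→d20:-→d21:-→d22:-→d23:-→d24:H0→d25:- -> H0
  lookup 183.0.0.0: bits 10110111 walk d0:-→d1:-→d2:-→d3:-→d4:-→d5:-→d6:H0→d7:-→d8:H2 -> H2
  lookup 183.0.14.41: bits 10110111 walk d0:-→d1:-→d2:-→d3:-→d4:-→d5:-→d6:H0→d7:-→d8:H2 -> H2
  + 183.171.224.112/28 (H0) depth=28
  + 120.0.0.0/6 (H3) depth=6
  - 122.182.189.222/31 clear@31
  + 183.171.224.0/24 (H0) depth=24

== LOOKUPS ==
["H2","no-route","no-route","H2","H0","H2","H0","H2","H0","H2","H2"]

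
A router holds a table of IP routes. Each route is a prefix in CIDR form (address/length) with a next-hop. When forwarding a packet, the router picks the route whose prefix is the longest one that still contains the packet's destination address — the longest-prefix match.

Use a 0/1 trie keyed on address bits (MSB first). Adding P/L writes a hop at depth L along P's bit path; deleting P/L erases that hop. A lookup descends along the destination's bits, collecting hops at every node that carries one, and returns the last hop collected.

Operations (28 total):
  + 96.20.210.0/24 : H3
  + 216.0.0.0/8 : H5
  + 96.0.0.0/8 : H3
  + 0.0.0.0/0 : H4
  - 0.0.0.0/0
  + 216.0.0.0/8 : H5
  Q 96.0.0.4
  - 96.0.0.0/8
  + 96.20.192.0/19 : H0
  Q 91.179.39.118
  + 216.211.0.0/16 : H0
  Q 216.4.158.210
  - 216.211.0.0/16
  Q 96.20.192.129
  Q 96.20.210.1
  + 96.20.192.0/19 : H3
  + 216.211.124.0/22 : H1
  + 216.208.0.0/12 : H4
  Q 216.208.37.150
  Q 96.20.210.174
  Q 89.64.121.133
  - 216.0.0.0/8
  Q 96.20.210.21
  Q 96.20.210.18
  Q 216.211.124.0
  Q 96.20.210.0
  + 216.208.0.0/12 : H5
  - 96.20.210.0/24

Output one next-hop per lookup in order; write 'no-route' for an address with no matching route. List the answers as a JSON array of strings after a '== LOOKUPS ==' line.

Trace:
  add 96.20.210.0/24 -> H3 at depth 24
  add 216.0.0.0/8 -> H5 at depth 8
  add 96.0.0.0/8 -> H3 at depth 8
  add 0.0.0.0/0 -> H4 at depth 0
  - 0.0.0.0/0 clear@0
  add 216.0.0.0/8 -> H5 at depth 8
  lookup 96.0.0.4: bits 01100000000 walk d0:-→d1:-→d2:-→d3:-→d4:-→d5:-→d6:-→d7:-→d8:H3→d9:-→d10:-→d11:- -> H3
  - 96.0.0.0/8 clear@8
  add 96.20.192.0/19 -> H0 at depth 19
  lookup 91.179.39.118: bits 01 walk d0:-→d1:-→d2:- -> no-route
  add 216.211.0.0/16 -> H0 at depth 16
  lookup 216.4.158.210: bits 11011000 walk d0:-→d1:-→d2:-→d3:-→d4:-→d5:-→d6:-→d7:-→d8:H5 -> H5
  - 216.211.0.0/16 clear@16
  lookup 96.20.192.129: bits 0110000000010100110 walk d0:-→d1:-→d2:-→d3:-→d4:-→d5:-→d6:-→d7:-→d8:-→d9:-→d10:-→d11:-→d12:-→d13:-→d14:-→d15:-→d16:-→d17:-→d18:-→d19:H0 -> H0
  lookup 96.20.210.1: bits 011000000001010011010010 walk d0:-→d1:-→d2:-→d3:-→d4:-→d5:-→d6:-→d7:-→d8:-→d9:-→d10:-→d11:-→d12:-→d13:-→d14:-→d15:-→d16:-→d17:-→d18:-→d19:H0→d20:-→d21:-→d22:-→d23:-→d24:H3 -> H3
  add 96.20.192.0/19 -> H3 at depth 19
  add 216.211.124.0/22 -> H1 at depth 22
  add 216.208.0.0/12 -> H4 at depth 12
  lookup 216.208.37.150: bits 11011000110100 walk d0:-→d1:-→d2:-→d3:-→d4:-→d5:-→d6:-→d7:-→d8:H5→d9:-→d10:-→d11:-→d12:H4→d13:-→d14:- -> H4
  lookup 96.20.210.174: bits 011000000001010011010010 walk d0:-→d1:-→d2:-→d3:-→d4:-→d5:-→d6:-→d7:-→d8:-→d9:-→d10:-→d11:-→d12:-→d13:-→d14:-→d15:-→d16:-→d17:-→d18:-→d19:H3→d20:-→d21:-→d22:-→d23:-→d24:H3 -> H3
  lookup 89.64.121.133: bits 01 walk d0:-→d1:-→d2:- -> no-route
  - 216.0.0.0/8 clear@8
  lookup 96.20.210.21: bits 011000000001010011010010 walk d0:-→d1:-→d2:-→d3:-→d4:-→d5:-→d6:-→d7:-→d8:-→d9:-→d10:-→d11:-→d12:-→d13:-→d14:-→d15:-→d16:-→d17:-→d18:-→d19:H3→d20:-→d21:-→d22:-→d23:-→d24:H3 -> H3
  lookup 96.20.210.18: bits 011000000001010011010010 walk d0:-→d1:-→d2:-→d3:-→d4:-→d5:-→d6:-→d7:-→d8:-→d9:-→d10:-→d11:-→d12:-→d13:-→d14:-→d15:-→d16:-→d17:-→d18:-→d19:H3→d20:-→d21:-→d22:-→d23:-→d24:H3 -> H3
  lookup 216.211.124.0: bits 1101100011010011011111 walk d0:-→d1:-→d2:-→d3:-→d4:-→d5:-→d6:-→d7:-→d8:-→d9:-→d10:-→d11:-→d12:H4→d13:-→d14:-→d15:-→d16:-→d17:-→d18:-→d19:-→d20:-→d21:-→d22:H1 -> H1
  lookup 96.20.210.0: bits 011000000001010011010010 walk d0:-→d1:-→d2:-→d3:-→d4:-→d5:-→d6:-→d7:-→d8:-→d9:-→d10:-→d11:-→d12:-→d13:-→d14:-→d15:-→d16:-→d17:-→d18:-→d19:H3→d20:-→d21:-→d22:-→d23:-→d24:H3 -> H3
  add 216.208.0.0/12 -> H5 at depth 12
  - 96.20.210.0/24 clear@24

== LOOKUPS ==
["H3","no-route","H5","H0","H3","H4","H3","no-route","H3","H3","H1","H3"]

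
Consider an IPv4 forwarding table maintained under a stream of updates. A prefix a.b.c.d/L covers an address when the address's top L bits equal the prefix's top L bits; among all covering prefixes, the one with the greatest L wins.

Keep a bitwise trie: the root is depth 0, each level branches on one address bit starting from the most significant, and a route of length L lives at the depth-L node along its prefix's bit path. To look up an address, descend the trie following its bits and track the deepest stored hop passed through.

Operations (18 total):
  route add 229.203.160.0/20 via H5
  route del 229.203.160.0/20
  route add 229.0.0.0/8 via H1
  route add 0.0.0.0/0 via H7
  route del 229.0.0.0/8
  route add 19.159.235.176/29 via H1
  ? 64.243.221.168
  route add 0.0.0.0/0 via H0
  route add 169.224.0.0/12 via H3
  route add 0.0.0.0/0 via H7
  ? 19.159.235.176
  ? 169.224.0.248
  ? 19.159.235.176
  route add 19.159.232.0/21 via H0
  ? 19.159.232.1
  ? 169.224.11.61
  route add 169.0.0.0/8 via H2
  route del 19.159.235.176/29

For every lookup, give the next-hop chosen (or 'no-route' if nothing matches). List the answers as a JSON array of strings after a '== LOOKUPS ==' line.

Apply in order:
  + 229.203.160.0/20 (H5) depth=20
  del 229.203.160.0/20 (clear depth 20)
  + 229.0.0.0/8 (H1) depth=8
  + 0.0.0.0/0 (H7) depth=0
  del 229.0.0.0/8 (clear depth 8)
  + 19.159.235.176/29 (H1) depth=29
  Q 64.243.221.168: descend 0 ; hops seen [H7] ; pick H7
  + 0.0.0.0/0 (H0) depth=0
  + 169.224.0.0/12 (H3) depth=12
  + 0.0.0.0/0 (H7) depth=0
  Q 19.159.235.176: descend 00010011100111111110101110110 ; hops seen [H7,H1] ; pick H1
  Q 169.224.0.248: descend 101010011110 ; hops seen [H7,H3] ; pick H3
  Q 19.159.235.176: descend 00010011100111111110101110110 ; hops seen [H7,H1] ; pick H1
  + 19.159.232.0/21 (H0) depth=21
  Q 19.159.232.1: descend 0001001110011111111010 ; hops seen [H7,H0] ; pick H0
  Q 169.224.11.61: descend 101010011110 ; hops seen [H7,H3] ; pick H3
  + 169.0.0.0/8 (H2) depth=8
  del 19.159.235.176/29 (clear depth 29)

== LOOKUPS ==
["H7","H1","H3","H1","H0","H3"]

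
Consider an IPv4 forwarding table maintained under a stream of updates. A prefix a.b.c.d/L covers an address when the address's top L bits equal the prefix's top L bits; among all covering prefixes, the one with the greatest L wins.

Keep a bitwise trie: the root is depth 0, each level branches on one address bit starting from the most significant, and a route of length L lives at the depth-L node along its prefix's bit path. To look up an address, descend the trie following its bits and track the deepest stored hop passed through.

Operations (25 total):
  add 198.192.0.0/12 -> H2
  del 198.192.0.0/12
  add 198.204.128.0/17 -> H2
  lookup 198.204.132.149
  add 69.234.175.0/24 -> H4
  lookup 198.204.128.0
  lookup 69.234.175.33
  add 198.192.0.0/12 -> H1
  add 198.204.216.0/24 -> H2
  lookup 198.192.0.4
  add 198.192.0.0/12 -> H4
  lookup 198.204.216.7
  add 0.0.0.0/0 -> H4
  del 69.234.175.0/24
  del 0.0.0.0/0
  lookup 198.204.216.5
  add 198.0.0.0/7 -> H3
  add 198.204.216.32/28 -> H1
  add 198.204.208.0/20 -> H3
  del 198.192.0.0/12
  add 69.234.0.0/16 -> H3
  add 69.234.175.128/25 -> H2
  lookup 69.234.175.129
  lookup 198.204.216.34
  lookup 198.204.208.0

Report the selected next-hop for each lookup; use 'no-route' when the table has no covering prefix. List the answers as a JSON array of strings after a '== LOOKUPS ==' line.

Trace:
  + 198.192.0.0/12 (H2) depth=12
  del 198.192.0.0/12 (clear depth 12)
  + 198.204.128.0/17 (H2) depth=17
  lookup 198.204.132.149: bits 11000110110011001 walk d0:-→d1:-→d2:-→d3:-→d4:-→d5:-→d6:-→d7:-→d8:-→d9:-→d10:-→d11:-→d12:-→d13:-→d14:-→d15:-→d16:-→d17:H2 -> H2
  + 69.234.175.0/24 (H4) depth=24
  lookup 198.204.128.0: bits 11000110110011001 walk d0:-→d1:-→d2:-→d3:-→d4:-→d5:-→d6:-→d7:-→d8:-→d9:-→d10:-→d11:-→d12:-→d13:-→d14:-→d15:-→d16:-→d17:H2 -> H2
  lookup 69.234.175.33: bits 010001011110101010101111 walk d0:-→d1:-→d2:-→d3:-→d4:-→d5:-→d6:-→d7:-→d8:-→d9:-→d10:-→d11:-→d12:-→d13:-→d14:-→d15:-→d16:-→d17:-→d18:-→d19:-→d20:-→d21:-→d22:-→d23:-→d24:H4 -> H4
  + 198.192.0.0/12 (H1) depth=12
  + 198.204.216.0/24 (H2) depth=24
  lookup 198.192.0.4: bits 110001101100 walk d0:-→d1:-→d2:-→d3:-→d4:-→d5:-→d6:-→d7:-→d8:-→d9:-→d10:-→d11:-→d12:H1 -> H1
  + 198.192.0.0/12 (H4) depth=12
  lookup 198.204.216.7: bits 110001101100110011011000 walk d0:-→d1:-→d2:-→d3:-→d4:-→d5:-→d6:-→d7:-→d8:-→d9:-→d10:-→d11:-→d12:H4→d13:-→d14:-→d15:-→d16:-→d17:H2→d18:-→d19:-→d20:-→d21:-→d22:-→d23:-→d24:H2 -> H2
  + 0.0.0.0/0 (H4) depth=0
  del 69.234.175.0/24 (clear depth 24)
  del 0.0.0.0/0 (clear depth 0)
  lookup 198.204.216.5: bits 110001101100110011011000 walk d0:-→d1:-→d2:-→d3:-→d4:-→d5:-→d6:-→d7:-→d8:-→d9:-→d10:-→d11:-→d12:H4→d13:-→d14:-→d15:-→d16:-→d17:H2→d18:-→d19:-→d20:-→d21:-→d22:-→d23:-→d24:H2 -> H2
  + 198.0.0.0/7 (H3) depth=7
  + 198.204.216.32/28 (H1) depth=28
  + 198.204.208.0/20 (H3) depth=20
  del 198.192.0.0/12 (clear depth 12)
  + 69.234.0.0/16 (H3) depth=16
  + 69.234.175.128/25 (H2) depth=25
  lookup 69.234.175.129: bits 0100010111101010101011111 walk d0:-→d1:-→d2:-→d3:-→d4:-→d5:-→d6:-→d7:-→d8:-→d9:-→d10:-→d11:-→d12:-→d13:-→d14:-→d15:-→d16:H3→d17:-→d18:-→d19:-→d20:-→d21:-→d22:-→d23:-→d24:-→d25:H2 -> H2
  lookup 198.204.216.34: bits 1100011011001100110110000010 walk d0:-→d1:-→d2:-→d3:-→d4:-→d5:-→d6:-→d7:H3→d8:-→d9:-→d10:-→d11:-→d12:-→d13:-→d14:-→d15:-→d16:-→d17:H2→d18:-→d19:-→d20:H3→d21:-→d22:-→d23:-→d24:H2→d25:-→d26:-→d27:-→d28:H1 -> H1
  lookup 198.204.208.0: bits 11000110110011001101 walk d0:-→d1:-→d2:-→d3:-→d4:-→d5:-→d6:-→d7:H3→d8:-→d9:-→d10:-→d11:-→d12:-→d13:-→d14:-→d15:-→d16:-→d17:H2→d18:-→d19:-→d20:H3 -> H3

== LOOKUPS ==
["H2","H2","H4","H1","H2","H2","H2","H1","H3"]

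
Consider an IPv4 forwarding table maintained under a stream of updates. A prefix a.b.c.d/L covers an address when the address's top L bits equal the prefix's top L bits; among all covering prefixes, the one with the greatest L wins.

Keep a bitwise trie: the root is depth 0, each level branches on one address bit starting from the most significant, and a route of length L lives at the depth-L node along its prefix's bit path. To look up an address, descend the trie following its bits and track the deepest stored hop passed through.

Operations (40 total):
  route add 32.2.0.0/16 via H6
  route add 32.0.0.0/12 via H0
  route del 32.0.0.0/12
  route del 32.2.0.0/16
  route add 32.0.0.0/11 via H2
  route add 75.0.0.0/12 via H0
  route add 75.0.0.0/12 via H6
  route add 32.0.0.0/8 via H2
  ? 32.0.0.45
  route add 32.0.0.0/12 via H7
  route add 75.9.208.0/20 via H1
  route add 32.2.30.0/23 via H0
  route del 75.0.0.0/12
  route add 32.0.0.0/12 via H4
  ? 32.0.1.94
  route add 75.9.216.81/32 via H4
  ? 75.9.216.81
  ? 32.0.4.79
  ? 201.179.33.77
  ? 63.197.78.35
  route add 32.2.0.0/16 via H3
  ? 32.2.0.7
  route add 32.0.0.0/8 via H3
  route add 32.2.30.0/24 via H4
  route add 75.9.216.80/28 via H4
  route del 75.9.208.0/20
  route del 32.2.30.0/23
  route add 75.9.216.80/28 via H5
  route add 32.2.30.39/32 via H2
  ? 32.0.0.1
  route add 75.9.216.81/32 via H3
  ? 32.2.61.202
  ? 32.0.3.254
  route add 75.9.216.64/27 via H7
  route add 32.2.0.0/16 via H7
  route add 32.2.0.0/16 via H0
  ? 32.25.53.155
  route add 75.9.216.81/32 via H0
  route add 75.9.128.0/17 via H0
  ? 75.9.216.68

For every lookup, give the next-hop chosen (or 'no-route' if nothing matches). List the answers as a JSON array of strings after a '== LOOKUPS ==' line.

Process each operation:
  + 32.2.0.0/16 (H6) depth=16
  + 32.0.0.0/12 (H0) depth=12
  del 32.0.0.0/12 (clear depth 12)
  del 32.2.0.0/16 (clear depth 16)
  + 32.0.0.0/11 (H2) depth=11
  + 75.0.0.0/12 (H0) depth=12
  + 75.0.0.0/12 (H6) depth=12
  + 32.0.0.0/8 (H2) depth=8
  ? 32.0.0.45  path d0:-→d1:-→d2:-→d3:-→d4:-→d5:-→d6:-→d7:-→d8:H2→d9:-→d10:-→d11:H2→d12:-→d13:-→d14:-  best=H2
  + 32.0.0.0/12 (H7) depth=12
  + 75.9.208.0/20 (H1) depth=20
  + 32.2.30.0/23 (H0) depth=23
  del 75.0.0.0/12 (clear depth 12)
  + 32.0.0.0/12 (H4) depth=12
  ? 32.0.1.94  path d0:-→d1:-→d2:-→d3:-→d4:-→d5:-→d6:-→d7:-→d8:H2→d9:-→d10:-→d11:H2→d12:H4→d13:-→d14:-  best=H4
  + 75.9.216.81/32 (H4) depth=32
  ? 75.9.216.81  path d0:-→d1:-→d2:-→d3:-→d4:-→d5:-→d6:-→d7:-→d8:-→d9:-→d10:-→d11:-→d12:-→d13:-→d14:-→d15:-→d16:-→d17:-→d18:-→d19:-→d20:H1→d21:-→d22:-→d23:-→d24:-→d25:-→d26:-→d27:-→d28:-→d29:-→d30:-→d31:-→d32:H4  best=H4
  ? 32.0.4.79  path d0:-→d1:-→d2:-→d3:-→d4:-→d5:-→d6:-→d7:-→d8:H2→d9:-→d10:-→d11:H2→d12:H4→d13:-→d14:-  best=H4
  ? 201.179.33.77  path d0:-  best=no-route
  ? 63.197.78.35  path d0:-→d1:-→d2:-→d3:-  best=no-route
  + 32.2.0.0/16 (H3) depth=16
  ? 32.2.0.7  path d0:-→d1:-→d2:-→d3:-→d4:-→d5:-→d6:-→d7:-→d8:H2→d9:-→d10:-→d11:H2→d12:H4→d13:-→d14:-→d15:-→d16:H3→d17:-→d18:-→d19:-  best=H3
  + 32.0.0.0/8 (H3) depth=8
  + 32.2.30.0/24 (H4) depth=24
  + 75.9.216.80/28 (H4) depth=28
  del 75.9.208.0/20 (clear depth 20)
  del 32.2.30.0/23 (clear depth 23)
  + 75.9.216.80/28 (H5) depth=28
  + 32.2.30.39/32 (H2) depth=32
  ? 32.0.0.1  path d0:-→d1:-→d2:-→d3:-→d4:-→d5:-→d6:-→d7:-→d8:H3→d9:-→d10:-→d11:H2→d12:H4→d13:-→d14:-  best=H4
  + 75.9.216.81/32 (H3) depth=32
  ? 32.2.61.202  path d0:-→d1:-→d2:-→d3:-→d4:-→d5:-→d6:-→d7:-→d8:H3→d9:-→d10:-→d11:H2→d12:H4→d13:-→d14:-→d15:-→d16:H3→d17:-→d18:-  best=H3
  ? 32.0.3.254  path d0:-→d1:-→d2:-→d3:-→d4:-→d5:-→d6:-→d7:-→d8:H3→d9:-→d10:-→d11:H2→d12:H4→d13:-→d14:-  best=H4
  + 75.9.216.64/27 (H7) depth=27
  + 32.2.0.0/16 (H7) depth=16
  + 32.2.0.0/16 (H0) depth=16
  ? 32.25.53.155  path d0:-→d1:-→d2:-→d3:-→d4:-→d5:-→d6:-→d7:-→d8:H3→d9:-→d10:-→d11:H2  best=H2
  + 75.9.216.81/32 (H0) depth=32
  + 75.9.128.0/17 (H0) depth=17
  ? 75.9.216.68  path d0:-→d1:-→d2:-→d3:-→d4:-→d5:-→d6:-→d7:-→d8:-→d9:-→d10:-→d11:-→d12:-→d13:-→d14:-→d15:-→d16:-→d17:H0→d18:-→d19:-→d20:-→d21:-→d22:-→d23:-→d24:-→d25:-→d26:-→d27:H7  best=H7

== LOOKUPS ==
["H2","H4","H4","H4","no-route","no-route","H3","H4","H3","H4","H2","H7"]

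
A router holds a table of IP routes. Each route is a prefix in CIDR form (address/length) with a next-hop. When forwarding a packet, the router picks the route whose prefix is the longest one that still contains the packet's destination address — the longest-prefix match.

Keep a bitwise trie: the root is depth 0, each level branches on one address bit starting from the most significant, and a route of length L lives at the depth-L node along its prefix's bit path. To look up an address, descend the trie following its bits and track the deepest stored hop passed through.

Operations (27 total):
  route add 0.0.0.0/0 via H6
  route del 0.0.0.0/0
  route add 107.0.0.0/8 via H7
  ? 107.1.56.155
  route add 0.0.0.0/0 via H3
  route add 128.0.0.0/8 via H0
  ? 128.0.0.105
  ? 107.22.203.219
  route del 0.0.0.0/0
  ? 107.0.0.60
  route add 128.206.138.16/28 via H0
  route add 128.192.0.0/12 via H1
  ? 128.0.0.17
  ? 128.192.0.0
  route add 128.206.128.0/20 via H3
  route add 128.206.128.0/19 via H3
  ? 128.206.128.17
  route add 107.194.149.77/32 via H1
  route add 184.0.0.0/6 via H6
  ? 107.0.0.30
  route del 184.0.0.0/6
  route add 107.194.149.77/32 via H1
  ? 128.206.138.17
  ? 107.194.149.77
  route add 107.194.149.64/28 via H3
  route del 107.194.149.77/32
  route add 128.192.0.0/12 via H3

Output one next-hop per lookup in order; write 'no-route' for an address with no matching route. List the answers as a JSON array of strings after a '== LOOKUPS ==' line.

Trace:
  + 0.0.0.0/0 (H6) depth=0
  del 0.0.0.0/0 (clear depth 0)
  + 107.0.0.0/8 (H7) depth=8
  ? 107.1.56.155  path d0:-→d1:-→d2:-→d3:-→d4:-→d5:-→d6:-→d7:-→d8:H7  best=H7
  + 0.0.0.0/0 (H3) depth=0
  + 128.0.0.0/8 (H0) depth=8
  ? 128.0.0.105  path d0:H3→d1:-→d2:-→d3:-→d4:-→d5:-→d6:-→d7:-→d8:H0  best=H0
  ? 107.22.203.219  path d0:H3→d1:-→d2:-→d3:-→d4:-→d5:-→d6:-→d7:-→d8:H7  best=H7
  del 0.0.0.0/0 (clear depth 0)
  ? 107.0.0.60  path d0:-→d1:-→d2:-→d3:-→d4:-→d5:-→d6:-→d7:-→d8:H7  best=H7
  + 128.206.138.16/28 (H0) depth=28
  + 128.192.0.0/12 (H1) depth=12
  ? 128.0.0.17  path d0:-→d1:-→d2:-→d3:-→d4:-→d5:-→d6:-→d7:-→d8:H0  best=H0
  ? 128.192.0.0  path d0:-→d1:-→d2:-→d3:-→d4:-→d5:-→d6:-→d7:-→d8:H0→d9:-→d10:-→d11:-→d12:H1  best=H1
  + 128.206.128.0/20 (H3) depth=20
  + 128.206.128.0/19 (H3) depth=19
  ? 128.206.128.17  path d0:-→d1:-→d2:-→d3:-→d4:-→d5:-→d6:-→d7:-→d8:H0→d9:-→d10:-→d11:-→d12:H1→d13:-→d14:-→d15:-→d16:-→d17:-→d18:-→d19:H3→d20:H3  best=H3
  + 107.194.149.77/32 (H1) depth=32
  + 184.0.0.0/6 (H6) depth=6
  ? 107.0.0.30  path d0:-→d1:-→d2:-→d3:-→d4:-→d5:-→d6:-→d7:-→d8:H7  best=H7
  del 184.0.0.0/6 (clear depth 6)
  + 107.194.149.77/32 (H1) depth=32
  ? 128.206.138.17  path d0:-→d1:-→d2:-→d3:-→d4:-→d5:-→d6:-→d7:-→d8:H0→d9:-→d10:-→d11:-→d12:H1→d13:-→d14:-→d15:-→d16:-→d17:-→d18:-→d19:H3→d20:H3→d21:-→d22:-→d23:-→d24:-→d25:-→d26:-→d27:-→d28:H0  best=H0
  ? 107.194.149.77  path d0:-→d1:-→d2:-→d3:-→d4:-→d5:-→d6:-→d7:-→d8:H7→d9:-→d10:-→d11:-→d12:-→d13:-→d14:-→d15:-→d16:-→d17:-→d18:-→d19:-→d20:-→d21:-→d22:-→d23:-→d24:-→d25:-→d26:-→d27:-→d28:-→d29:-→d30:-→d31:-→d32:H1  best=H1
  + 107.194.149.64/28 (H3) depth=28
  del 107.194.149.77/32 (clear depth 32)
  + 128.192.0.0/12 (H3) depth=12

== LOOKUPS ==
["H7","H0","H7","H7","H0","H1","H3","H7","H0","H1"]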